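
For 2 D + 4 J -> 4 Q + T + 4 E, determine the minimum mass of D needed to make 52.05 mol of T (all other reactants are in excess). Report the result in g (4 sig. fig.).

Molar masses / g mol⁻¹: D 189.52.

19730 g

n(T) = 52.05 mol
n(D) = (2/1) × 52.05 = 104.1 mol
mass = 104.1 × 189.52 = 19730 g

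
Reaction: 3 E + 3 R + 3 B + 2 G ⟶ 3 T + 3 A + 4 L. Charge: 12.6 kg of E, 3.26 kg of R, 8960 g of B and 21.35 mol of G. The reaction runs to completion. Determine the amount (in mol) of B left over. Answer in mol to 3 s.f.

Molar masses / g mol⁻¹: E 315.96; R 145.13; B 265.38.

n(E) = 12.60×1000 / 315.96 = 39.88 mol
n(R) = 3.260×1000 / 145.13 = 22.46 mol
n(B) = 8960 / 265.38 = 33.76 mol
n(G) = 21.35 mol
n/ν for E = 39.88/3 = 13.29
n/ν for R = 22.46/3 = 7.487
n/ν for B = 33.76/3 = 11.25
n/ν for G = 21.35/2 = 10.68
Smallest n/ν is R → limiting reagent.
B consumed = (3/3) × 22.46 = 22.46 mol
B remaining = 33.76 − 22.46 = 11.30 mol

11.3 mol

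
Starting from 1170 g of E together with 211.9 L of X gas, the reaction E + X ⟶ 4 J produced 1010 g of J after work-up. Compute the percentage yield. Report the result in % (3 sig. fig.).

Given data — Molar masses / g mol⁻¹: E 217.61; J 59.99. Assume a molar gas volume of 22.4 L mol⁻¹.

n(E) = 1170 / 217.61 = 5.377 mol
n(X) = 211.9 / 22.4 = 9.460 mol
n/ν for E = 5.377/1 = 5.377
n/ν for X = 9.460/1 = 9.460
Smallest n/ν is E → limiting reagent.
theoretical n(J) = (4/1) × 5.377 = 21.51 mol → 1290 g
% yield = 1010 / 1290 × 100 = 78.29 %

78.3 %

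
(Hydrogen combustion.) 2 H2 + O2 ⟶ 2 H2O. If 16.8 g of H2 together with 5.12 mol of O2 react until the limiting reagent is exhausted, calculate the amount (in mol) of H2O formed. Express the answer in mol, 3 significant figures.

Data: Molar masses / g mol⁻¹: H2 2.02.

n(H2) = 16.80 / 2.02 = 8.317 mol
n(O2) = 5.120 mol
n/ν for H2 = 8.317/2 = 4.159
n/ν for O2 = 5.120/1 = 5.120
Smallest n/ν is H2 → limiting reagent.
n(H2O) = (2/2) × 8.317 = 8.317 mol

8.32 mol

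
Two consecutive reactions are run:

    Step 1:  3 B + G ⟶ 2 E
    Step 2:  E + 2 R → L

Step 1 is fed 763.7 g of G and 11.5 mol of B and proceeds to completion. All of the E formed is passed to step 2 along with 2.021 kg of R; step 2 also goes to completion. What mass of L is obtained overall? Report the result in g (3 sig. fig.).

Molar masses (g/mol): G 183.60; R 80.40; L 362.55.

2780 g

Step 1:
n(G) = 763.7 / 183.60 = 4.160 mol
n(B) = 11.50 mol
n/ν for G = 4.160/1 = 4.160
n/ν for B = 11.50/3 = 3.833
Smallest n/ν is B → limiting reagent.
n(E) produced = (2/3) × 11.50 = 7.667 mol
Step 2:
n(E) available = 7.667 mol
n(R) = 2.021×1000 / 80.40 = 25.14 mol
n/ν for E = 7.667/1 = 7.667
n/ν for R = 25.14/2 = 12.57
Smallest n/ν is E → limiting reagent.
n(L) = (1/1) × 7.667 = 7.667 mol
mass = 7.667 × 362.55 = 2780 g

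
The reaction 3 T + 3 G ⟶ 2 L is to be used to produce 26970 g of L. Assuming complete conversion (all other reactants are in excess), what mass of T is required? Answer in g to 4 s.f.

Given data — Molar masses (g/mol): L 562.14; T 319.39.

22990 g

n(L) = 26970 / 562.14 = 47.98 mol
n(T) = (3/2) × 47.98 = 71.97 mol
mass = 71.97 × 319.39 = 22990 g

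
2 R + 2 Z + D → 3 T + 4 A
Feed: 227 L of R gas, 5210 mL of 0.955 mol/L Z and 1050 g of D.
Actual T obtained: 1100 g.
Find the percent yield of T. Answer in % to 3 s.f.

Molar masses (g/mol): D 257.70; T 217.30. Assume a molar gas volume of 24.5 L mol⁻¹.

67.8 %

n(R) = 227.0 / 24.5 = 9.265 mol
n(Z) = 0.955 × 5210/1000 = 4.976 mol
n(D) = 1050 / 257.70 = 4.075 mol
n/ν for R = 9.265/2 = 4.633
n/ν for Z = 4.976/2 = 2.488
n/ν for D = 4.075/1 = 4.075
Smallest n/ν is Z → limiting reagent.
theoretical n(T) = (3/2) × 4.976 = 7.464 mol → 1622 g
% yield = 1100 / 1622 × 100 = 67.82 %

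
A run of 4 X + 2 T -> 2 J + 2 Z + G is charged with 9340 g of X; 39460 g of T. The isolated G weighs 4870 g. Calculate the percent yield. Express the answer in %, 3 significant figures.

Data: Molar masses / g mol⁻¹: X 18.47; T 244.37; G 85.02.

70.9 %

n(X) = 9340 / 18.47 = 505.7 mol
n(T) = 39460 / 244.37 = 161.5 mol
n/ν → X: 126.4, T: 80.75; T is limiting.
theoretical n(G) = (1/2) × 161.5 = 80.75 mol → 6865 g
% yield = 4870 / 6865 × 100 = 70.94 %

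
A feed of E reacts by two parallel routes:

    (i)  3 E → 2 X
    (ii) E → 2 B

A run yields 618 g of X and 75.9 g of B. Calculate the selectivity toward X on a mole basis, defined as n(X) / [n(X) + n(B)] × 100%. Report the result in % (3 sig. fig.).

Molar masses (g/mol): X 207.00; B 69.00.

73.1 %

n(X) = 618 / 207.00 = 2.986 mol
n(B) = 75.9 / 69.00 = 1.100 mol
selectivity = 2.986/(2.986+1.100) × 100 = 73.08 %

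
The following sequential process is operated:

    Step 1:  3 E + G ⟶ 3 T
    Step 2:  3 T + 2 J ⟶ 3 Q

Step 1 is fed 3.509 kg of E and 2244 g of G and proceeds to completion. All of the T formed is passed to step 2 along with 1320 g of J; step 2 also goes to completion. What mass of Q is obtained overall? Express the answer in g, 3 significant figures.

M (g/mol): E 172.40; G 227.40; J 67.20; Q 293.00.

Step 1:
n(E) = 3.509×1000 / 172.40 = 20.35 mol
n(G) = 2244 / 227.40 = 9.868 mol
n/ν for E = 20.35/3 = 6.783
n/ν for G = 9.868/1 = 9.868
Smallest n/ν is E → limiting reagent.
n(T) produced = (3/3) × 20.35 = 20.35 mol
Step 2:
n(T) available = 20.35 mol
n(J) = 1320 / 67.20 = 19.64 mol
n/ν for T = 20.35/3 = 6.783
n/ν for J = 19.64/2 = 9.820
Smallest n/ν is T → limiting reagent.
n(Q) = (3/3) × 20.35 = 20.35 mol
mass = 20.35 × 293.00 = 5963 g

5960 g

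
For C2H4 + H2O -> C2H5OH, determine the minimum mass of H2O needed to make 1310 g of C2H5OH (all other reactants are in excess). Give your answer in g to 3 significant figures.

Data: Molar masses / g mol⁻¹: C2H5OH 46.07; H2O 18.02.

512 g

n(C2H5OH) = 1310 / 46.07 = 28.43 mol
n(H2O) = (1/1) × 28.43 = 28.43 mol
mass = 28.43 × 18.02 = 512.3 g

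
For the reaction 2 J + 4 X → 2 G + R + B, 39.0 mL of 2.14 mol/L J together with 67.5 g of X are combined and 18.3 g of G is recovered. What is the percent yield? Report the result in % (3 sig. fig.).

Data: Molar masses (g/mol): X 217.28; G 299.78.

73.1 %

n(J) = 2.14 × 39.00/1000 = 0.08346 mol
n(X) = 67.50 / 217.28 = 0.3107 mol
n/ν for J = 0.08346/2 = 0.04173
n/ν for X = 0.3107/4 = 0.07768
Smallest n/ν is J → limiting reagent.
theoretical n(G) = (2/2) × 0.08346 = 0.08346 mol → 25.02 g
% yield = 18.3 / 25.02 × 100 = 73.14 %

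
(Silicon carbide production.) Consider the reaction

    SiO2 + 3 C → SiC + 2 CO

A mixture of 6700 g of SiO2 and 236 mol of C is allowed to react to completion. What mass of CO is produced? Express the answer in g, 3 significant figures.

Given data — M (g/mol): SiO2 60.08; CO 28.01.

4410 g

n(SiO2) = 6700 / 60.08 = 111.5 mol
n(C) = 236.0 mol
n/ν for SiO2 = 111.5/1 = 111.5
n/ν for C = 236.0/3 = 78.67
Smallest n/ν is C → limiting reagent.
n(CO) = (2/3) × 236.0 = 157.3 mol
mass = 157.3 × 28.01 = 4406 g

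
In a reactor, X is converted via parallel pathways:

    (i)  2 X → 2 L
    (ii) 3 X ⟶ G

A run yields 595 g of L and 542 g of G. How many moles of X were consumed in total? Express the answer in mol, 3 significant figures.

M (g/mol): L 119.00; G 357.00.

n(L) = 595 / 119.00 = 5.000 mol
n(G) = 542 / 357.00 = 1.518 mol
n(X) via (i) = (2/2)×5.000 = 5.000 mol
n(X) via (ii) = (3/1)×1.518 = 4.554 mol
total n(X) = 5.000 + 4.554 = 9.554 mol

9.55 mol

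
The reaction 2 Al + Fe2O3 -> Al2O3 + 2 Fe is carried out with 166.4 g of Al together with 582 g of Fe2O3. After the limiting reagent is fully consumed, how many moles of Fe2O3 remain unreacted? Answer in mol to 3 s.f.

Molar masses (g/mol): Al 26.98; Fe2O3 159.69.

0.561 mol

n(Al) = 166.4 / 26.98 = 6.168 mol
n(Fe2O3) = 582.0 / 159.69 = 3.645 mol
n/ν for Al = 6.168/2 = 3.084
n/ν for Fe2O3 = 3.645/1 = 3.645
Smallest n/ν is Al → limiting reagent.
Fe2O3 consumed = (1/2) × 6.168 = 3.084 mol
Fe2O3 remaining = 3.645 − 3.084 = 0.5610 mol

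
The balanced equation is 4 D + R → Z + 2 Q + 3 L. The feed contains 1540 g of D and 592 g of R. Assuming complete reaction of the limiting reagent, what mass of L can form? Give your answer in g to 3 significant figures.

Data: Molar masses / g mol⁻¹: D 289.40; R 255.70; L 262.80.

n(D) = 1540 / 289.40 = 5.321 mol
n(R) = 592.0 / 255.70 = 2.315 mol
n/ν for D = 5.321/4 = 1.330
n/ν for R = 2.315/1 = 2.315
Smallest n/ν is D → limiting reagent.
n(L) = (3/4) × 5.321 = 3.991 mol
mass = 3.991 × 262.80 = 1049 g

1050 g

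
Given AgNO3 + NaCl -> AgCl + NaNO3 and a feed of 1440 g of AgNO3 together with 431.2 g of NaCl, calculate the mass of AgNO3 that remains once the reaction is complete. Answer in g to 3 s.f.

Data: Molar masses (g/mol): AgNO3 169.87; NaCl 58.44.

187 g

n(AgNO3) = 1440 / 169.87 = 8.477 mol
n(NaCl) = 431.2 / 58.44 = 7.379 mol
n/ν for AgNO3 = 8.477/1 = 8.477
n/ν for NaCl = 7.379/1 = 7.379
Smallest n/ν is NaCl → limiting reagent.
AgNO3 consumed = (1/1) × 7.379 = 7.379 mol
AgNO3 remaining = 8.477 − 7.379 = 1.098 mol
mass = 1.098 × 169.87 = 186.5 g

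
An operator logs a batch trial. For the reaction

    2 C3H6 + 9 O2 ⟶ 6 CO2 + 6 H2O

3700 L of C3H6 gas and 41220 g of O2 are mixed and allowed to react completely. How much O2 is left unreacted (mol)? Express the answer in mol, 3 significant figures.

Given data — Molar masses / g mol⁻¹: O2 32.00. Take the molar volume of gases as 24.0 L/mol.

594 mol

n(C3H6) = 3700 / 24.0 = 154.2 mol
n(O2) = 41220 / 32.00 = 1288 mol
n/ν for C3H6 = 154.2/2 = 77.10
n/ν for O2 = 1288/9 = 143.1
Smallest n/ν is C3H6 → limiting reagent.
O2 consumed = (9/2) × 154.2 = 693.9 mol
O2 remaining = 1288 − 693.9 = 594.1 mol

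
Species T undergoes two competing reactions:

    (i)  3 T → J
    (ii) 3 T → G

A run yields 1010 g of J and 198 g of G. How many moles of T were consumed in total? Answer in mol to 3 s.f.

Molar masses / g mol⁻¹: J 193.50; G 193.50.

18.7 mol

n(J) = 1010 / 193.50 = 5.220 mol
n(G) = 198 / 193.50 = 1.023 mol
n(T) via (i) = (3/1)×5.220 = 15.66 mol
n(T) via (ii) = (3/1)×1.023 = 3.069 mol
total n(T) = 15.66 + 3.069 = 18.73 mol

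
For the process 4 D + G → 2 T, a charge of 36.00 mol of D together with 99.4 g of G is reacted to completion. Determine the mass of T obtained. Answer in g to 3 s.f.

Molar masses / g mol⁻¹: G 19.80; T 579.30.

5820 g

n(D) = 36.00 mol
n(G) = 99.40 / 19.80 = 5.020 mol
n/ν for D = 36.00/4 = 9.000
n/ν for G = 5.020/1 = 5.020
Smallest n/ν is G → limiting reagent.
n(T) = (2/1) × 5.020 = 10.04 mol
mass = 10.04 × 579.30 = 5816 g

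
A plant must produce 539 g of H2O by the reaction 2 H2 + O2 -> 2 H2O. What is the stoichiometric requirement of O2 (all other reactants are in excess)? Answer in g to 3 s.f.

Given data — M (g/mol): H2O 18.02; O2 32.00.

479 g

n(H2O) = 539 / 18.02 = 29.91 mol
n(O2) = (1/2) × 29.91 = 14.96 mol
mass = 14.96 × 32.00 = 478.7 g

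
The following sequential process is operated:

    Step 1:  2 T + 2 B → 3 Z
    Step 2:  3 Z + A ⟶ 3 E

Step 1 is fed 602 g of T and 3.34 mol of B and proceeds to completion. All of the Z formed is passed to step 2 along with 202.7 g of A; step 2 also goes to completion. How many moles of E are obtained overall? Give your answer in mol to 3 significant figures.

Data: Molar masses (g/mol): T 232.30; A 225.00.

2.70 mol

Step 1:
n(T) = 602.0 / 232.30 = 2.591 mol
n(B) = 3.340 mol
n/ν for T = 2.591/2 = 1.296
n/ν for B = 3.340/2 = 1.670
Smallest n/ν is T → limiting reagent.
n(Z) produced = (3/2) × 2.591 = 3.887 mol
Step 2:
n(Z) available = 3.887 mol
n(A) = 202.7 / 225.00 = 0.9009 mol
n/ν for Z = 3.887/3 = 1.296
n/ν for A = 0.9009/1 = 0.9009
Smallest n/ν is A → limiting reagent.
n(E) = (3/1) × 0.9009 = 2.703 mol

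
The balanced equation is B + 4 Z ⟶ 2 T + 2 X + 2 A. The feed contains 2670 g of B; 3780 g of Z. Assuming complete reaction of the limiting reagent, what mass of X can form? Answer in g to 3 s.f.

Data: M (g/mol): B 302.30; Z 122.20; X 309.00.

4780 g

n(B) = 2670 / 302.30 = 8.832 mol
n(Z) = 3780 / 122.20 = 30.93 mol
n/ν for B = 8.832/1 = 8.832
n/ν for Z = 30.93/4 = 7.733
Smallest n/ν is Z → limiting reagent.
n(X) = (2/4) × 30.93 = 15.47 mol
mass = 15.47 × 309.00 = 4780 g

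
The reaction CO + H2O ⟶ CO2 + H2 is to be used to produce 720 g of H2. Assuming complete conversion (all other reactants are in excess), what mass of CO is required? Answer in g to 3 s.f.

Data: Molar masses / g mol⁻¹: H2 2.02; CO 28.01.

9980 g

n(H2) = 720 / 2.02 = 356.4 mol
n(CO) = (1/1) × 356.4 = 356.4 mol
mass = 356.4 × 28.01 = 9983 g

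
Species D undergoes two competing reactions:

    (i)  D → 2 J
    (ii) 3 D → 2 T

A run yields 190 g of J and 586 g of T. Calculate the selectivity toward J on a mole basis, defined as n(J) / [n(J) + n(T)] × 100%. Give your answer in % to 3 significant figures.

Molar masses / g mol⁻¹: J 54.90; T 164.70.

n(J) = 190 / 54.90 = 3.461 mol
n(T) = 586 / 164.70 = 3.558 mol
selectivity = 3.461/(3.461+3.558) × 100 = 49.31 %

49.3 %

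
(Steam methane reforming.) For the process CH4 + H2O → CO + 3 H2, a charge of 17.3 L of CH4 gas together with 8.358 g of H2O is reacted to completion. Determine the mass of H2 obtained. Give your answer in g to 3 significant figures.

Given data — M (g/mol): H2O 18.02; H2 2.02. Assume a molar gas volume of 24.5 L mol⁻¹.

2.81 g

n(CH4) = 17.30 / 24.5 = 0.7061 mol
n(H2O) = 8.358 / 18.02 = 0.4638 mol
n/ν for CH4 = 0.7061/1 = 0.7061
n/ν for H2O = 0.4638/1 = 0.4638
Smallest n/ν is H2O → limiting reagent.
n(H2) = (3/1) × 0.4638 = 1.391 mol
mass = 1.391 × 2.02 = 2.810 g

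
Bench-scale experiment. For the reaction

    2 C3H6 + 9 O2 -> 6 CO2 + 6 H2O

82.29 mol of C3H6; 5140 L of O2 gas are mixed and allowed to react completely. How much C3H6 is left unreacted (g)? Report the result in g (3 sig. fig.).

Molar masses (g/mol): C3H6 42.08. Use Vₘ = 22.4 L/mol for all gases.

1320 g

n(C3H6) = 82.29 mol
n(O2) = 5140 / 22.4 = 229.5 mol
n/ν for C3H6 = 82.29/2 = 41.15
n/ν for O2 = 229.5/9 = 25.50
Smallest n/ν is O2 → limiting reagent.
C3H6 consumed = (2/9) × 229.5 = 51.00 mol
C3H6 remaining = 82.29 − 51.00 = 31.29 mol
mass = 31.29 × 42.08 = 1317 g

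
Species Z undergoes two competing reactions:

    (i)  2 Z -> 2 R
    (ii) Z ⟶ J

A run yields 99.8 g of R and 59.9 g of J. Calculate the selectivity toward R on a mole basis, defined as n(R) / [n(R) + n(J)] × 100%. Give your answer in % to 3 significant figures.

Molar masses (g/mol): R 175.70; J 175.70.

62.5 %

n(R) = 99.8 / 175.70 = 0.5680 mol
n(J) = 59.9 / 175.70 = 0.3409 mol
selectivity = 0.5680/(0.5680+0.3409) × 100 = 62.49 %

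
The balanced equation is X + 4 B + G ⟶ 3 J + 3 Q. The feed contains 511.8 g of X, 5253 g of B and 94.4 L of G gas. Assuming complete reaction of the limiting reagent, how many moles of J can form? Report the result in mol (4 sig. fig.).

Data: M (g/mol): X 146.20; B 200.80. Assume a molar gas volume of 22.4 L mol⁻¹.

10.50 mol

n(X) = 511.8 / 146.20 = 3.501 mol
n(B) = 5253 / 200.80 = 26.16 mol
n(G) = 94.40 / 22.4 = 4.214 mol
n/ν for X = 3.501/1 = 3.501
n/ν for B = 26.16/4 = 6.540
n/ν for G = 4.214/1 = 4.214
Smallest n/ν is X → limiting reagent.
n(J) = (3/1) × 3.501 = 10.50 mol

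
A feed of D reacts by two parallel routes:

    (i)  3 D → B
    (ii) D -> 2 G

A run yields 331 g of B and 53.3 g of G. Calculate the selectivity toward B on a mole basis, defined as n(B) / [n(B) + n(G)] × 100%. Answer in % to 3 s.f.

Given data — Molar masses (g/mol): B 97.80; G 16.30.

n(B) = 331 / 97.80 = 3.384 mol
n(G) = 53.3 / 16.30 = 3.270 mol
selectivity = 3.384/(3.384+3.270) × 100 = 50.86 %

50.9 %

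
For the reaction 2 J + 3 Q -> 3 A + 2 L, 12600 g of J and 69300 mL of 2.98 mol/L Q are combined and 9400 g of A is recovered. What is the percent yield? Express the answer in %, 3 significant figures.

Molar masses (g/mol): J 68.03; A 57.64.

n(J) = 12600 / 68.03 = 185.2 mol
n(Q) = 2.98 × 69300/1000 = 206.5 mol
n/ν for J = 185.2/2 = 92.60
n/ν for Q = 206.5/3 = 68.83
Smallest n/ν is Q → limiting reagent.
theoretical n(A) = (3/3) × 206.5 = 206.5 mol → 11900 g
% yield = 9400 / 11900 × 100 = 78.99 %

79.0 %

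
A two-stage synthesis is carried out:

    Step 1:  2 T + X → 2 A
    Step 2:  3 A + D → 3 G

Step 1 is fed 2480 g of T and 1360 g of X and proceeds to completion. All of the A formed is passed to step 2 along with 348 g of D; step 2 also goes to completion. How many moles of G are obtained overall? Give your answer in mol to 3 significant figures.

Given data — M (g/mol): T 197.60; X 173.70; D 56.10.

Step 1:
n(T) = 2480 / 197.60 = 12.55 mol
n(X) = 1360 / 173.70 = 7.830 mol
n/ν for T = 12.55/2 = 6.275
n/ν for X = 7.830/1 = 7.830
Smallest n/ν is T → limiting reagent.
n(A) produced = (2/2) × 12.55 = 12.55 mol
Step 2:
n(A) available = 12.55 mol
n(D) = 348.0 / 56.10 = 6.203 mol
n/ν for A = 12.55/3 = 4.183
n/ν for D = 6.203/1 = 6.203
Smallest n/ν is A → limiting reagent.
n(G) = (3/3) × 12.55 = 12.55 mol

12.6 mol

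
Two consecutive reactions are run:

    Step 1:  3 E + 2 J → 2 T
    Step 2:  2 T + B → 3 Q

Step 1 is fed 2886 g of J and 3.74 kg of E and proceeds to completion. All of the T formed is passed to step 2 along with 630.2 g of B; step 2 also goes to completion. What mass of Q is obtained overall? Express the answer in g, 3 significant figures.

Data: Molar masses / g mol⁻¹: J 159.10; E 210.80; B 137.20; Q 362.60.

Step 1:
n(J) = 2886 / 159.10 = 18.14 mol
n(E) = 3.740×1000 / 210.80 = 17.74 mol
n/ν for J = 18.14/2 = 9.070
n/ν for E = 17.74/3 = 5.913
Smallest n/ν is E → limiting reagent.
n(T) produced = (2/3) × 17.74 = 11.83 mol
Step 2:
n(T) available = 11.83 mol
n(B) = 630.2 / 137.20 = 4.593 mol
n/ν for T = 11.83/2 = 5.915
n/ν for B = 4.593/1 = 4.593
Smallest n/ν is B → limiting reagent.
n(Q) = (3/1) × 4.593 = 13.78 mol
mass = 13.78 × 362.60 = 4997 g

5000 g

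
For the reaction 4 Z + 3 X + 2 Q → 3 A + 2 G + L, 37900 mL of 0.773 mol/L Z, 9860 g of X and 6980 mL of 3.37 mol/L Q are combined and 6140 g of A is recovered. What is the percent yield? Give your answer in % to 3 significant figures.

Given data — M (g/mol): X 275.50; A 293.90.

n(Z) = 0.773 × 37900/1000 = 29.30 mol
n(X) = 9860 / 275.50 = 35.79 mol
n(Q) = 3.37 × 6980/1000 = 23.52 mol
n/ν → Z: 7.325, X: 11.93, Q: 11.76; Z is limiting.
theoretical n(A) = (3/4) × 29.30 = 21.98 mol → 6460 g
% yield = 6140 / 6460 × 100 = 95.05 %

95.1 %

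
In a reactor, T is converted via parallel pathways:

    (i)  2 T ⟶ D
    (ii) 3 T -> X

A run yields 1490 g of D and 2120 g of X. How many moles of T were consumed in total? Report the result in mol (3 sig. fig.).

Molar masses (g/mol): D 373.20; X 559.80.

19.3 mol

n(D) = 1490 / 373.20 = 3.992 mol
n(X) = 2120 / 559.80 = 3.787 mol
n(T) via (i) = (2/1)×3.992 = 7.984 mol
n(T) via (ii) = (3/1)×3.787 = 11.36 mol
total n(T) = 7.984 + 11.36 = 19.34 mol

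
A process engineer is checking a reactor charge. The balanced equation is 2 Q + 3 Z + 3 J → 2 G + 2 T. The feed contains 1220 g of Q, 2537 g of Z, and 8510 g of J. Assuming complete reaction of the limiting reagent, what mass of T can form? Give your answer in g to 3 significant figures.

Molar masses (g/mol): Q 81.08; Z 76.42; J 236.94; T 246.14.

n(Q) = 1220 / 81.08 = 15.05 mol
n(Z) = 2537 / 76.42 = 33.20 mol
n(J) = 8510 / 236.94 = 35.92 mol
n/ν for Q = 15.05/2 = 7.525
n/ν for Z = 33.20/3 = 11.07
n/ν for J = 35.92/3 = 11.97
Smallest n/ν is Q → limiting reagent.
n(T) = (2/2) × 15.05 = 15.05 mol
mass = 15.05 × 246.14 = 3704 g

3700 g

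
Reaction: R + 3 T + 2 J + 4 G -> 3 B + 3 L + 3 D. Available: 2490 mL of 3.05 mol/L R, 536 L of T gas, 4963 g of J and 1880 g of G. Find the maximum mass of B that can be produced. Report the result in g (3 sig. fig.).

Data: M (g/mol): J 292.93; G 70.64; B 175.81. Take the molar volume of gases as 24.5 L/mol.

n(R) = 3.05 × 2490/1000 = 7.595 mol
n(T) = 536.0 / 24.5 = 21.88 mol
n(J) = 4963 / 292.93 = 16.94 mol
n(G) = 1880 / 70.64 = 26.61 mol
n/ν for R = 7.595/1 = 7.595
n/ν for T = 21.88/3 = 7.293
n/ν for J = 16.94/2 = 8.470
n/ν for G = 26.61/4 = 6.653
Smallest n/ν is G → limiting reagent.
n(B) = (3/4) × 26.61 = 19.96 mol
mass = 19.96 × 175.81 = 3509 g

3510 g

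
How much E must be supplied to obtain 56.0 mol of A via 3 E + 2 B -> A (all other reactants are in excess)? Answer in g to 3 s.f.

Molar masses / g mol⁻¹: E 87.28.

n(A) = 56.00 mol
n(E) = (3/1) × 56.00 = 168.0 mol
mass = 168.0 × 87.28 = 14660 g

14700 g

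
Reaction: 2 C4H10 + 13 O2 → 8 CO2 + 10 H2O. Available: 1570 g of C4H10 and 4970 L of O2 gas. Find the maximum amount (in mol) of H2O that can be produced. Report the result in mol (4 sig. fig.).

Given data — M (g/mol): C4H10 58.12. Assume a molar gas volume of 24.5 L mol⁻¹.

135.1 mol

n(C4H10) = 1570 / 58.12 = 27.01 mol
n(O2) = 4970 / 24.5 = 202.9 mol
n/ν for C4H10 = 27.01/2 = 13.51
n/ν for O2 = 202.9/13 = 15.61
Smallest n/ν is C4H10 → limiting reagent.
n(H2O) = (10/2) × 27.01 = 135.1 mol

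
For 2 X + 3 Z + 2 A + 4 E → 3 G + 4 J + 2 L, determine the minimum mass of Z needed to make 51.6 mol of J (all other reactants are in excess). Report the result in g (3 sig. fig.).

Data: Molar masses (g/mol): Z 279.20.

10800 g

n(J) = 51.60 mol
n(Z) = (3/4) × 51.60 = 38.70 mol
mass = 38.70 × 279.20 = 10810 g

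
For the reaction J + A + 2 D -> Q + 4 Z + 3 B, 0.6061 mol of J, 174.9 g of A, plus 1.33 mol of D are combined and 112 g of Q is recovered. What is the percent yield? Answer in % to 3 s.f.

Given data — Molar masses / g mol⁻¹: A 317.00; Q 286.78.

n(J) = 0.6061 mol
n(A) = 174.9 / 317.00 = 0.5517 mol
n(D) = 1.330 mol
n/ν → J: 0.6061, A: 0.5517, D: 0.6650; A is limiting.
theoretical n(Q) = (1/1) × 0.5517 = 0.5517 mol → 158.2 g
% yield = 112 / 158.2 × 100 = 70.80 %

70.8 %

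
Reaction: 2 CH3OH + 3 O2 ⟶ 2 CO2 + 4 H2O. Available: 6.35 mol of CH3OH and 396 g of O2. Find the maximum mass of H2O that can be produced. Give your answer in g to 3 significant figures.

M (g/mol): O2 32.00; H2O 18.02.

229 g

n(CH3OH) = 6.350 mol
n(O2) = 396.0 / 32.00 = 12.38 mol
n/ν for CH3OH = 6.350/2 = 3.175
n/ν for O2 = 12.38/3 = 4.127
Smallest n/ν is CH3OH → limiting reagent.
n(H2O) = (4/2) × 6.350 = 12.70 mol
mass = 12.70 × 18.02 = 228.9 g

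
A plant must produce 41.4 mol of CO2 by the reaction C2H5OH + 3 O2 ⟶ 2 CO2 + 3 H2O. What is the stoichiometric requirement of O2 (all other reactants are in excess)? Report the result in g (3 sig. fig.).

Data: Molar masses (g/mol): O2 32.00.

n(CO2) = 41.40 mol
n(O2) = (3/2) × 41.40 = 62.10 mol
mass = 62.10 × 32.00 = 1987 g

1990 g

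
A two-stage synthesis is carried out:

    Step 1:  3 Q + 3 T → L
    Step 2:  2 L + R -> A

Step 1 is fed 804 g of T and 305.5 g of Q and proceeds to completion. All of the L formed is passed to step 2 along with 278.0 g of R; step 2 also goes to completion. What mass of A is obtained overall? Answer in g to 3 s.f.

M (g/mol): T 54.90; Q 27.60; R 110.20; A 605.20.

1120 g

Step 1:
n(T) = 804.0 / 54.90 = 14.64 mol
n(Q) = 305.5 / 27.60 = 11.07 mol
n/ν for T = 14.64/3 = 4.880
n/ν for Q = 11.07/3 = 3.690
Smallest n/ν is Q → limiting reagent.
n(L) produced = (1/3) × 11.07 = 3.690 mol
Step 2:
n(L) available = 3.690 mol
n(R) = 278.0 / 110.20 = 2.523 mol
n/ν for L = 3.690/2 = 1.845
n/ν for R = 2.523/1 = 2.523
Smallest n/ν is L → limiting reagent.
n(A) = (1/2) × 3.690 = 1.845 mol
mass = 1.845 × 605.20 = 1117 g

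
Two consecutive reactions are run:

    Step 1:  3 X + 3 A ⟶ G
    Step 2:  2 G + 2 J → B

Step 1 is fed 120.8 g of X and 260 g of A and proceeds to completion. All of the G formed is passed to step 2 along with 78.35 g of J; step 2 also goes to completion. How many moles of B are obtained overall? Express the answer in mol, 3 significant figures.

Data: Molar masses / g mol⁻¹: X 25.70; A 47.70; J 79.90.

0.490 mol

Step 1:
n(X) = 120.8 / 25.70 = 4.700 mol
n(A) = 260.0 / 47.70 = 5.451 mol
n/ν → X: 1.567, A: 1.817; X is limiting.
n(G) produced = (1/3) × 4.700 = 1.567 mol
Step 2:
n(G) available = 1.567 mol
n(J) = 78.35 / 79.90 = 0.9806 mol
n/ν → G: 0.7835, J: 0.4903; J is limiting.
n(B) = (1/2) × 0.9806 = 0.4903 mol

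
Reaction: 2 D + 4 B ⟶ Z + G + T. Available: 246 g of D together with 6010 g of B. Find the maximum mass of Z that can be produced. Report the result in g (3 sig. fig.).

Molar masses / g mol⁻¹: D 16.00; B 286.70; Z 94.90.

n(D) = 246.0 / 16.00 = 15.38 mol
n(B) = 6010 / 286.70 = 20.96 mol
n/ν for D = 15.38/2 = 7.690
n/ν for B = 20.96/4 = 5.240
Smallest n/ν is B → limiting reagent.
n(Z) = (1/4) × 20.96 = 5.240 mol
mass = 5.240 × 94.90 = 497.3 g

497 g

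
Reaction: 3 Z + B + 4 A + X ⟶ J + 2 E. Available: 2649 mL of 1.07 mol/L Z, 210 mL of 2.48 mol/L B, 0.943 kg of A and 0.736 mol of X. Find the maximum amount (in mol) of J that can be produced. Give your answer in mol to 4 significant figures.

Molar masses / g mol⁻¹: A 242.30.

n(Z) = 1.07 × 2649/1000 = 2.834 mol
n(B) = 2.48 × 210.0/1000 = 0.5208 mol
n(A) = 0.9430×1000 / 242.30 = 3.892 mol
n(X) = 0.7360 mol
n/ν → Z: 0.9447, B: 0.5208, A: 0.9730, X: 0.7360; B is limiting.
n(J) = (1/1) × 0.5208 = 0.5208 mol

0.5208 mol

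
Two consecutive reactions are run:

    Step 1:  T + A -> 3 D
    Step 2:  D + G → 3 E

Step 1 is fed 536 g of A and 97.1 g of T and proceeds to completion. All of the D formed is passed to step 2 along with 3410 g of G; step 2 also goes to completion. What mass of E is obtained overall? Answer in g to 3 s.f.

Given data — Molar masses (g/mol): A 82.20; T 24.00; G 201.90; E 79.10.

Step 1:
n(A) = 536.0 / 82.20 = 6.521 mol
n(T) = 97.10 / 24.00 = 4.046 mol
n/ν for A = 6.521/1 = 6.521
n/ν for T = 4.046/1 = 4.046
Smallest n/ν is T → limiting reagent.
n(D) produced = (3/1) × 4.046 = 12.14 mol
Step 2:
n(D) available = 12.14 mol
n(G) = 3410 / 201.90 = 16.89 mol
n/ν for D = 12.14/1 = 12.14
n/ν for G = 16.89/1 = 16.89
Smallest n/ν is D → limiting reagent.
n(E) = (3/1) × 12.14 = 36.42 mol
mass = 36.42 × 79.10 = 2881 g

2880 g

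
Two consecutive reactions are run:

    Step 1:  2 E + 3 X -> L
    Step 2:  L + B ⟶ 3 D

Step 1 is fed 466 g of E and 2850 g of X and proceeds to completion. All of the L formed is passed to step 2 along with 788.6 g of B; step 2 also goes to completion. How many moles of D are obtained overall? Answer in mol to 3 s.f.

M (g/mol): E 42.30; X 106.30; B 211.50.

Step 1:
n(E) = 466.0 / 42.30 = 11.02 mol
n(X) = 2850 / 106.30 = 26.81 mol
n/ν for E = 11.02/2 = 5.510
n/ν for X = 26.81/3 = 8.937
Smallest n/ν is E → limiting reagent.
n(L) produced = (1/2) × 11.02 = 5.510 mol
Step 2:
n(L) available = 5.510 mol
n(B) = 788.6 / 211.50 = 3.729 mol
n/ν for L = 5.510/1 = 5.510
n/ν for B = 3.729/1 = 3.729
Smallest n/ν is B → limiting reagent.
n(D) = (3/1) × 3.729 = 11.19 mol

11.2 mol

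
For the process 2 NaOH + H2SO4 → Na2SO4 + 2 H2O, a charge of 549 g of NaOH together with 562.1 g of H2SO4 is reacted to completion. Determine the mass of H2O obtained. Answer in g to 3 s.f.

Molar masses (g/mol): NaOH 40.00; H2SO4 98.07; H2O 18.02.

207 g

n(NaOH) = 549.0 / 40.00 = 13.73 mol
n(H2SO4) = 562.1 / 98.07 = 5.732 mol
n/ν → NaOH: 6.865, H2SO4: 5.732; H2SO4 is limiting.
n(H2O) = (2/1) × 5.732 = 11.46 mol
mass = 11.46 × 18.02 = 206.5 g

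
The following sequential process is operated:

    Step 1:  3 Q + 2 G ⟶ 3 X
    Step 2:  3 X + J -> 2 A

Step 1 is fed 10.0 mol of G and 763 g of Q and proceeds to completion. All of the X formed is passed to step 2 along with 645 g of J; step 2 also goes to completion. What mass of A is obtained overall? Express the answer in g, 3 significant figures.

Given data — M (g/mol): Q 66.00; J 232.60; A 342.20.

Step 1:
n(G) = 10.00 mol
n(Q) = 763.0 / 66.00 = 11.56 mol
n/ν for G = 10.00/2 = 5.000
n/ν for Q = 11.56/3 = 3.853
Smallest n/ν is Q → limiting reagent.
n(X) produced = (3/3) × 11.56 = 11.56 mol
Step 2:
n(X) available = 11.56 mol
n(J) = 645.0 / 232.60 = 2.773 mol
n/ν for X = 11.56/3 = 3.853
n/ν for J = 2.773/1 = 2.773
Smallest n/ν is J → limiting reagent.
n(A) = (2/1) × 2.773 = 5.546 mol
mass = 5.546 × 342.20 = 1898 g

1900 g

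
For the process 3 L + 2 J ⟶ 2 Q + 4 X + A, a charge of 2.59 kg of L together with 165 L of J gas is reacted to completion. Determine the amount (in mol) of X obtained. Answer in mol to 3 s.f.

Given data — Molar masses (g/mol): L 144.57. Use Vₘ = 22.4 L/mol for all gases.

14.7 mol

n(L) = 2.590×1000 / 144.57 = 17.92 mol
n(J) = 165.0 / 22.4 = 7.366 mol
n/ν for L = 17.92/3 = 5.973
n/ν for J = 7.366/2 = 3.683
Smallest n/ν is J → limiting reagent.
n(X) = (4/2) × 7.366 = 14.73 mol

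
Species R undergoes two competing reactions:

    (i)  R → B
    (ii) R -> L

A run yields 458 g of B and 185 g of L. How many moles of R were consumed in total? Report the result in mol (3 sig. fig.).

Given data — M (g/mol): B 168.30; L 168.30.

3.82 mol

n(B) = 458 / 168.30 = 2.721 mol
n(L) = 185 / 168.30 = 1.099 mol
n(R) via (i) = (1/1)×2.721 = 2.721 mol
n(R) via (ii) = (1/1)×1.099 = 1.099 mol
total n(R) = 2.721 + 1.099 = 3.820 mol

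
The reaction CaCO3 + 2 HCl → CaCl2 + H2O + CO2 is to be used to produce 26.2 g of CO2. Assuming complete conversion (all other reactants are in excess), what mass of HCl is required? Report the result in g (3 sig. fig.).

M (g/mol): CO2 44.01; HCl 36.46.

43.4 g

n(CO2) = 26.2 / 44.01 = 0.5953 mol
n(HCl) = (2/1) × 0.5953 = 1.191 mol
mass = 1.191 × 36.46 = 43.42 g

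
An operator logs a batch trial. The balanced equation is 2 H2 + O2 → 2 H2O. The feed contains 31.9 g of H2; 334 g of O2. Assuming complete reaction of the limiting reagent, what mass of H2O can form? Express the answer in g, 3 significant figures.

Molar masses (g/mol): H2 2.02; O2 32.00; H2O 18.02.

n(H2) = 31.90 / 2.02 = 15.79 mol
n(O2) = 334.0 / 32.00 = 10.44 mol
n/ν → H2: 7.895, O2: 10.44; H2 is limiting.
n(H2O) = (2/2) × 15.79 = 15.79 mol
mass = 15.79 × 18.02 = 284.5 g

285 g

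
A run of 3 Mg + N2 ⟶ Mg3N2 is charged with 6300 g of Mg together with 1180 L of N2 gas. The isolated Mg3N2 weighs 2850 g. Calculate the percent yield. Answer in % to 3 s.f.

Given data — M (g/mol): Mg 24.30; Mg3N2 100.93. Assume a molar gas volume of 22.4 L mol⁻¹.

53.6 %

n(Mg) = 6300 / 24.30 = 259.3 mol
n(N2) = 1180 / 22.4 = 52.68 mol
n/ν → Mg: 86.43, N2: 52.68; N2 is limiting.
theoretical n(Mg3N2) = (1/1) × 52.68 = 52.68 mol → 5317 g
% yield = 2850 / 5317 × 100 = 53.60 %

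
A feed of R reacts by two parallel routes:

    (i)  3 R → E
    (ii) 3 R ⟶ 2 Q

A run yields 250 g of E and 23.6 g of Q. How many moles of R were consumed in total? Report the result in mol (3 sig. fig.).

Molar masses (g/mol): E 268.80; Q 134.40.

3.05 mol

n(E) = 250 / 268.80 = 0.9301 mol
n(Q) = 23.6 / 134.40 = 0.1756 mol
n(R) via (i) = (3/1)×0.9301 = 2.790 mol
n(R) via (ii) = (3/2)×0.1756 = 0.2634 mol
total n(R) = 2.790 + 0.2634 = 3.053 mol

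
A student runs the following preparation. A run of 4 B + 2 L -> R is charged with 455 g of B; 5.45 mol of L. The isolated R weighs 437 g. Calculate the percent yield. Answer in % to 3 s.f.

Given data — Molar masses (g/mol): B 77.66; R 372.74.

80.0 %

n(B) = 455.0 / 77.66 = 5.859 mol
n(L) = 5.450 mol
n/ν → B: 1.465, L: 2.725; B is limiting.
theoretical n(R) = (1/4) × 5.859 = 1.465 mol → 546.1 g
% yield = 437 / 546.1 × 100 = 80.02 %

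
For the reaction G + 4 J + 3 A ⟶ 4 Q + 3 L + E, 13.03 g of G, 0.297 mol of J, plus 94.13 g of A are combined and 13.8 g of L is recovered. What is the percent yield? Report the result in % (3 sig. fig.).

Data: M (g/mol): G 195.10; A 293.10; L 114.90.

n(G) = 13.03 / 195.10 = 0.06679 mol
n(J) = 0.2970 mol
n(A) = 94.13 / 293.10 = 0.3212 mol
n/ν → G: 0.06679, J: 0.07425, A: 0.1071; G is limiting.
theoretical n(L) = (3/1) × 0.06679 = 0.2004 mol → 23.03 g
% yield = 13.8 / 23.03 × 100 = 59.92 %

59.9 %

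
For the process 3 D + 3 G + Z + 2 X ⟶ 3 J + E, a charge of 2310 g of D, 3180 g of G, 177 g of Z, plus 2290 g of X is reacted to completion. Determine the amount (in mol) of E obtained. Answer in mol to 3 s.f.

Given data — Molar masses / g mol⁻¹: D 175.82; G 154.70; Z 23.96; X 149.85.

4.38 mol

n(D) = 2310 / 175.82 = 13.14 mol
n(G) = 3180 / 154.70 = 20.56 mol
n(Z) = 177.0 / 23.96 = 7.387 mol
n(X) = 2290 / 149.85 = 15.28 mol
n/ν for D = 13.14/3 = 4.380
n/ν for G = 20.56/3 = 6.853
n/ν for Z = 7.387/1 = 7.387
n/ν for X = 15.28/2 = 7.640
Smallest n/ν is D → limiting reagent.
n(E) = (1/3) × 13.14 = 4.380 mol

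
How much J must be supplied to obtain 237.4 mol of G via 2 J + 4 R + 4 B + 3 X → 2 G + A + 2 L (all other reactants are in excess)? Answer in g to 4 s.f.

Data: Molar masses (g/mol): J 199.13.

n(G) = 237.4 mol
n(J) = (2/2) × 237.4 = 237.4 mol
mass = 237.4 × 199.13 = 47270 g

47270 g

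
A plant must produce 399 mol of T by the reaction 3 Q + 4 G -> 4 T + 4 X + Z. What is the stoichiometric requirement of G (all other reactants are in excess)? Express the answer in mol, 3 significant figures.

n(T) = 399.0 mol
n(G) = (4/4) × 399.0 = 399.0 mol

399 mol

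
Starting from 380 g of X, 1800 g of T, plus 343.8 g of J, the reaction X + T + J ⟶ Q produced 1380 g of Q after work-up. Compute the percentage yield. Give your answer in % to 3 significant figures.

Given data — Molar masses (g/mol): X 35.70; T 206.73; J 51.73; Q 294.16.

n(X) = 380.0 / 35.70 = 10.64 mol
n(T) = 1800 / 206.73 = 8.707 mol
n(J) = 343.8 / 51.73 = 6.646 mol
n/ν for X = 10.64/1 = 10.64
n/ν for T = 8.707/1 = 8.707
n/ν for J = 6.646/1 = 6.646
Smallest n/ν is J → limiting reagent.
theoretical n(Q) = (1/1) × 6.646 = 6.646 mol → 1955 g
% yield = 1380 / 1955 × 100 = 70.59 %

70.6 %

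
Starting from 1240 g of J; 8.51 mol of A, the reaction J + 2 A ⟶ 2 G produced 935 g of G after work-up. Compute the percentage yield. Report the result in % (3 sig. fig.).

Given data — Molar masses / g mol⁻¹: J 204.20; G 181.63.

n(J) = 1240 / 204.20 = 6.072 mol
n(A) = 8.510 mol
n/ν → J: 6.072, A: 4.255; A is limiting.
theoretical n(G) = (2/2) × 8.510 = 8.510 mol → 1546 g
% yield = 935 / 1546 × 100 = 60.48 %

60.5 %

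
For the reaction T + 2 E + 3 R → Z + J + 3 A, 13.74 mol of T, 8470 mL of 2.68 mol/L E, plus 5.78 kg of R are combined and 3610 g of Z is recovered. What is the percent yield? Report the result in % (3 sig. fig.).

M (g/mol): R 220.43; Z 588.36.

70.2 %

n(T) = 13.74 mol
n(E) = 2.68 × 8470/1000 = 22.70 mol
n(R) = 5.780×1000 / 220.43 = 26.22 mol
n/ν for T = 13.74/1 = 13.74
n/ν for E = 22.70/2 = 11.35
n/ν for R = 26.22/3 = 8.740
Smallest n/ν is R → limiting reagent.
theoretical n(Z) = (1/3) × 26.22 = 8.740 mol → 5142 g
% yield = 3610 / 5142 × 100 = 70.21 %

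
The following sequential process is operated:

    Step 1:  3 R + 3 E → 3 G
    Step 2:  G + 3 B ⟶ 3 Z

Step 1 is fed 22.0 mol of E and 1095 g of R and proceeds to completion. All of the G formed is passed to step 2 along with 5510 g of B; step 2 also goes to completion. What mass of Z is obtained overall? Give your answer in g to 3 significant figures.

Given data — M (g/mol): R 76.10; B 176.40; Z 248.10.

7750 g

Step 1:
n(E) = 22.00 mol
n(R) = 1095 / 76.10 = 14.39 mol
n/ν for E = 22.00/3 = 7.333
n/ν for R = 14.39/3 = 4.797
Smallest n/ν is R → limiting reagent.
n(G) produced = (3/3) × 14.39 = 14.39 mol
Step 2:
n(G) available = 14.39 mol
n(B) = 5510 / 176.40 = 31.24 mol
n/ν for G = 14.39/1 = 14.39
n/ν for B = 31.24/3 = 10.41
Smallest n/ν is B → limiting reagent.
n(Z) = (3/3) × 31.24 = 31.24 mol
mass = 31.24 × 248.10 = 7751 g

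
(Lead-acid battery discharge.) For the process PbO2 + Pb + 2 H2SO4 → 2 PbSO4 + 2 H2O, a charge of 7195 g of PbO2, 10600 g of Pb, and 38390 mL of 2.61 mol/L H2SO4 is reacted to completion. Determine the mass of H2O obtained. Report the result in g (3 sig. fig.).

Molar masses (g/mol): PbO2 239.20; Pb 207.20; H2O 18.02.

n(PbO2) = 7195 / 239.20 = 30.08 mol
n(Pb) = 10600 / 207.20 = 51.16 mol
n(H2SO4) = 2.61 × 38390/1000 = 100.2 mol
n/ν → PbO2: 30.08, Pb: 51.16, H2SO4: 50.10; PbO2 is limiting.
n(H2O) = (2/1) × 30.08 = 60.16 mol
mass = 60.16 × 18.02 = 1084 g

1080 g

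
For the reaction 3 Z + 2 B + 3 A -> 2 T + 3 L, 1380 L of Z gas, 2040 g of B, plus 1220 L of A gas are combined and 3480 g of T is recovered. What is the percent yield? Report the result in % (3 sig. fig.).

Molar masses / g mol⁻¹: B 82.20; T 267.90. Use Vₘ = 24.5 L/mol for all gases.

52.3 %

n(Z) = 1380 / 24.5 = 56.33 mol
n(B) = 2040 / 82.20 = 24.82 mol
n(A) = 1220 / 24.5 = 49.80 mol
n/ν for Z = 56.33/3 = 18.78
n/ν for B = 24.82/2 = 12.41
n/ν for A = 49.80/3 = 16.60
Smallest n/ν is B → limiting reagent.
theoretical n(T) = (2/2) × 24.82 = 24.82 mol → 6649 g
% yield = 3480 / 6649 × 100 = 52.34 %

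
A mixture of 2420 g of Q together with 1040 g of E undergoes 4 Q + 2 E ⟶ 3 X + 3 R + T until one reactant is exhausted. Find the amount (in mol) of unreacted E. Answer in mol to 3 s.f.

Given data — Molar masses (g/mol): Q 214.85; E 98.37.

4.94 mol

n(Q) = 2420 / 214.85 = 11.26 mol
n(E) = 1040 / 98.37 = 10.57 mol
n/ν for Q = 11.26/4 = 2.815
n/ν for E = 10.57/2 = 5.285
Smallest n/ν is Q → limiting reagent.
E consumed = (2/4) × 11.26 = 5.630 mol
E remaining = 10.57 − 5.630 = 4.940 mol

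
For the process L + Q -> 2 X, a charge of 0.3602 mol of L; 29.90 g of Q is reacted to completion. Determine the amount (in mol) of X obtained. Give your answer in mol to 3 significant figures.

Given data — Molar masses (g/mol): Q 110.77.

n(L) = 0.3602 mol
n(Q) = 29.90 / 110.77 = 0.2699 mol
n/ν for L = 0.3602/1 = 0.3602
n/ν for Q = 0.2699/1 = 0.2699
Smallest n/ν is Q → limiting reagent.
n(X) = (2/1) × 0.2699 = 0.5398 mol

0.540 mol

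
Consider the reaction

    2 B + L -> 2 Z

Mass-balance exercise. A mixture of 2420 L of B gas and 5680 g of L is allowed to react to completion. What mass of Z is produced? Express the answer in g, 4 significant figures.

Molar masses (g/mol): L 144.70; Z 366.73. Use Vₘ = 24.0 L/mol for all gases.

n(B) = 2420 / 24.0 = 100.8 mol
n(L) = 5680 / 144.70 = 39.25 mol
n/ν for B = 100.8/2 = 50.40
n/ν for L = 39.25/1 = 39.25
Smallest n/ν is L → limiting reagent.
n(Z) = (2/1) × 39.25 = 78.50 mol
mass = 78.50 × 366.73 = 28790 g

28790 g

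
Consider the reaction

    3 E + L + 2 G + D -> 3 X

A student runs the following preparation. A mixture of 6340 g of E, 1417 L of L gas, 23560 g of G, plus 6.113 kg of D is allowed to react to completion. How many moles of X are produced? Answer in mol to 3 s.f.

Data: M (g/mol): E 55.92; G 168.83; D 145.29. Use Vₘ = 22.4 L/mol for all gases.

n(E) = 6340 / 55.92 = 113.4 mol
n(L) = 1417 / 22.4 = 63.26 mol
n(G) = 23560 / 168.83 = 139.5 mol
n(D) = 6.113×1000 / 145.29 = 42.07 mol
n/ν → E: 37.80, L: 63.26, G: 69.75, D: 42.07; E is limiting.
n(X) = (3/3) × 113.4 = 113.4 mol

113 mol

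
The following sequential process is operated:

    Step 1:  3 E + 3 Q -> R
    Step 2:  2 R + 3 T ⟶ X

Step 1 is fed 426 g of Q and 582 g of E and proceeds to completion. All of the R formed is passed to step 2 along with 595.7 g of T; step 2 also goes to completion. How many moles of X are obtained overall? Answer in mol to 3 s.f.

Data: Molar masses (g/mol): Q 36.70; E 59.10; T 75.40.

1.64 mol

Step 1:
n(Q) = 426.0 / 36.70 = 11.61 mol
n(E) = 582.0 / 59.10 = 9.848 mol
n/ν → Q: 3.870, E: 3.283; E is limiting.
n(R) produced = (1/3) × 9.848 = 3.283 mol
Step 2:
n(R) available = 3.283 mol
n(T) = 595.7 / 75.40 = 7.901 mol
n/ν → R: 1.642, T: 2.634; R is limiting.
n(X) = (1/2) × 3.283 = 1.642 mol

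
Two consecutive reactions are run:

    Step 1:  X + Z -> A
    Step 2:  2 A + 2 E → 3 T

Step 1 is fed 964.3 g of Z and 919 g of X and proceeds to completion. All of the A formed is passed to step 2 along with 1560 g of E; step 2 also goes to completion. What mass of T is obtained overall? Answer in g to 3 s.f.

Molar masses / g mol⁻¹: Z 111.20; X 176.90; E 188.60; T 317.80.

Step 1:
n(Z) = 964.3 / 111.20 = 8.672 mol
n(X) = 919.0 / 176.90 = 5.195 mol
n/ν for Z = 8.672/1 = 8.672
n/ν for X = 5.195/1 = 5.195
Smallest n/ν is X → limiting reagent.
n(A) produced = (1/1) × 5.195 = 5.195 mol
Step 2:
n(A) available = 5.195 mol
n(E) = 1560 / 188.60 = 8.271 mol
n/ν for A = 5.195/2 = 2.598
n/ν for E = 8.271/2 = 4.136
Smallest n/ν is A → limiting reagent.
n(T) = (3/2) × 5.195 = 7.793 mol
mass = 7.793 × 317.80 = 2477 g

2480 g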